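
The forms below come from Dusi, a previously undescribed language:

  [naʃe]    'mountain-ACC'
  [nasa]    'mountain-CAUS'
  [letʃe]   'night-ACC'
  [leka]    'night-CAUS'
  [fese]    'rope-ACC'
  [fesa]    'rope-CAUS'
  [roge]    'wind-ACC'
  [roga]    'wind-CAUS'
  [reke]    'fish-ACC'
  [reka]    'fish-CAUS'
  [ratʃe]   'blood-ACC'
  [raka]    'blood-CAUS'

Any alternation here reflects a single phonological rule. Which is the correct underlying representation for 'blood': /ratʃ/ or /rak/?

The stem for 'blood' ends in [tʃ] in [ratʃe] but [k] in [raka].
If /k/ were underlying and a rule turned it into [tʃ] before the ACC suffix, 'fish' would also alternate; but it has [k] in both [reke] and [reka].
The alternation reflects depalatalization: palato-alveolar /tʃ/ and /ʃ/ become [k] and [s] when no front vowel follows. /tʃ/ is underlying.

/ratʃ/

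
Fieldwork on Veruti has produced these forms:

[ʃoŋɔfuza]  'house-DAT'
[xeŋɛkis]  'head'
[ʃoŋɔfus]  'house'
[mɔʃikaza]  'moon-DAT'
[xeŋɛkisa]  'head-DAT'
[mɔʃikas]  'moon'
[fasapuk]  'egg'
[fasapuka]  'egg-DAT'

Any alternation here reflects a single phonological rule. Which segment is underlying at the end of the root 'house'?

/z/

'house' shows [s] ~ [z] at the end of the stem ([ʃoŋɔfus] vs [ʃoŋɔfuza]).
The stem 'head' ([xeŋɛkis], [xeŋɛkisa]) shows [s] unchanged in both environments, so [s] cannot be basic with [z] derived before the DAT suffix.
So /z/ is underlying, and a rule of word-final obstruent devoicing — voiced obstruents become voiceless word-finally — gives [s].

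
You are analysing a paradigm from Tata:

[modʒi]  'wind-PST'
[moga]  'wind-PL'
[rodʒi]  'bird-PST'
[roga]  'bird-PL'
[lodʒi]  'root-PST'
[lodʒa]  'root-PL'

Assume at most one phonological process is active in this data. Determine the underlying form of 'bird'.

/rog/

The root 'bird' surfaces as [rodʒi] and [roga], with a stem-final [dʒ] ~ [g] alternation.
The stem 'root' ([lodʒi], [lodʒa]) shows [dʒ] unchanged in both environments, so [dʒ] cannot be basic with [g] derived before the PL suffix.
So /g/ is underlying, and a rule of palatalization before a front vowel — /g/ becomes palato-alveolar [dʒ] before a front vowel — gives [dʒ].
The underlying form of 'bird' is therefore /rog/.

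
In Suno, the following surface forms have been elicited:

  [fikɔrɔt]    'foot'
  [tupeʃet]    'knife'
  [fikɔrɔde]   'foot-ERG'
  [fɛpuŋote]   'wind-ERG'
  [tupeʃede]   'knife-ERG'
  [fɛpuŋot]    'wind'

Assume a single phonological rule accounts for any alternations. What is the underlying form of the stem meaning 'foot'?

The stem for 'foot' ends in [t] in [fikɔrɔt] but [d] in [fikɔrɔde].
But 'wind' keeps [t] in both environments ([fɛpuŋot], [fɛpuŋote]), so there is no rule changing /t/ to [d] before the ERG suffix.
The alternation reflects word-final obstruent devoicing: voiced obstruents become voiceless word-finally. /d/ is underlying.

/fikɔrɔd/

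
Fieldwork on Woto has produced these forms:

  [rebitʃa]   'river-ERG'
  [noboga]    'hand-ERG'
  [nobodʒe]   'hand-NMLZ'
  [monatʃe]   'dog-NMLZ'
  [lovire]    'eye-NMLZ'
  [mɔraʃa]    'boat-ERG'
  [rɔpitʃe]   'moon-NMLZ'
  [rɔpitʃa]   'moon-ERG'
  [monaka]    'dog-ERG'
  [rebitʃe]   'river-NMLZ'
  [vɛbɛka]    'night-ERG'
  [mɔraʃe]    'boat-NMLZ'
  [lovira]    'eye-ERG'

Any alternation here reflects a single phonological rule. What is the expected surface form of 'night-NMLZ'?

'dog' shows [tʃ] ~ [k] at the end of the stem ([monatʃe] vs [monaka]).
The stem 'river' ([rebitʃe], [rebitʃa]) shows [tʃ] unchanged in both environments, so [tʃ] cannot be basic with [k] derived before the ERG suffix.
So /k/ is underlying, and a rule of palatalization before a front vowel — /k/ and /g/ become palato-alveolar [tʃ] and [dʒ] before a front vowel — gives [tʃ].
From [vɛbɛka] the stem 'night' is /vɛbɛk/; before a front vowel this yields [vɛbɛtʃe].

[vɛbɛtʃe]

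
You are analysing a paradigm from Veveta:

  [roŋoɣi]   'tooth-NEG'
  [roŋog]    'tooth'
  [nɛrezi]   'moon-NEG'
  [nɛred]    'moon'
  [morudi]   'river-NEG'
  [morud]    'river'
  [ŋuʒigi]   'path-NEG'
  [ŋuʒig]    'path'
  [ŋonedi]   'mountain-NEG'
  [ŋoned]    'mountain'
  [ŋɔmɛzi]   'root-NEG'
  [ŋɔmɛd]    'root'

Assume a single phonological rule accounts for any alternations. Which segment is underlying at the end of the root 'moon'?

The stem for 'moon' ends in [z] in [nɛrezi] but [d] in [nɛred].
If /d/ were underlying and a rule turned it into [z] before the NEG suffix, 'river' would also alternate; but it has [d] in both [morudi] and [morud].
The underlying segment must be /z/; voiced fricatives become stops word-finally, yielding [d] there.

/z/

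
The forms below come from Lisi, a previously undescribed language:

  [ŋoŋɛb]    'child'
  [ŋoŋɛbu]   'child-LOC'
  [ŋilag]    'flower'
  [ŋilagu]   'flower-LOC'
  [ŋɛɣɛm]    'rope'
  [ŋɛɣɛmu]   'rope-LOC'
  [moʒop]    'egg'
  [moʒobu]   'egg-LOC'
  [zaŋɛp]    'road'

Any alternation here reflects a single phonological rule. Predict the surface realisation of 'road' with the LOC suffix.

'egg' shows [p] ~ [b] at the end of the stem ([moʒop] vs [moʒobu]).
If /b/ were underlying and a rule turned it into [p] in isolation, 'child' would also alternate; but it has [b] in both [ŋoŋɛb] and [ŋoŋɛbu].
So /p/ is underlying, and a rule of intervocalic voicing — voiceless stops become voiced between vowels — gives [b].
The one attested form of 'road', [zaŋɛp], shows underlying /zaŋɛp/. Applying the same rule between vowels gives [zaŋɛbu].

[zaŋɛbu]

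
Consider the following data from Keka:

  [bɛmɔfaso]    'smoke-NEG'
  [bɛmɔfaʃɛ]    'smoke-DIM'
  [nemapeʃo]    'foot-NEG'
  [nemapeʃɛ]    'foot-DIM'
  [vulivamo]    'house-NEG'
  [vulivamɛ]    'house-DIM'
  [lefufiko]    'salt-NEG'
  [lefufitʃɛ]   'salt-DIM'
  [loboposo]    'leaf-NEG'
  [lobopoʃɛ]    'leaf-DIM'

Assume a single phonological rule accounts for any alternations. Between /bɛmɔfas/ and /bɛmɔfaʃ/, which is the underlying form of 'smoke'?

/bɛmɔfas/

The root 'smoke' surfaces as [bɛmɔfaso] and [bɛmɔfaʃɛ], with a stem-final [s] ~ [ʃ] alternation.
If /ʃ/ were underlying and a rule turned it into [s] before the NEG suffix, 'foot' would also alternate; but it has [ʃ] in both [nemapeʃo] and [nemapeʃɛ].
So /s/ is underlying, and a rule of palatalization before a front vowel — /k/ and /s/ become palato-alveolar [tʃ] and [ʃ] before a front vowel — gives [ʃ].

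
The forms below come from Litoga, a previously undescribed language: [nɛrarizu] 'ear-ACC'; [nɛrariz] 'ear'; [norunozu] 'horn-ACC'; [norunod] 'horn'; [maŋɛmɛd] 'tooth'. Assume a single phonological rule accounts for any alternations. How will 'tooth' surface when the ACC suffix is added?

[maŋɛmɛzu]

'horn' shows [z] ~ [d] at the end of the stem ([norunozu] vs [norunod]).
The stem 'ear' ([nɛrarizu], [nɛrariz]) shows [z] unchanged in both environments, so [z] cannot be basic with [d] derived in isolation.
The underlying segment must be /d/; voiced stops become fricatives between vowels, yielding [z] there.
The one attested form of 'tooth', [maŋɛmɛd], shows underlying /maŋɛmɛd/. Applying the same rule between vowels gives [maŋɛmɛzu].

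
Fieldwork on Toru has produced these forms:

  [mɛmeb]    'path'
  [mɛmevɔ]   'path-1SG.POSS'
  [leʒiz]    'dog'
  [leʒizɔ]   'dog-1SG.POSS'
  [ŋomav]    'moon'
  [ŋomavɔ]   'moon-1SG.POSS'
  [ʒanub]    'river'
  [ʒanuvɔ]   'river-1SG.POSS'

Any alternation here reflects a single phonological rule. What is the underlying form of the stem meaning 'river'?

/ʒanub/

'river' shows [b] ~ [v] at the end of the stem ([ʒanub] vs [ʒanuvɔ]).
Compare 'moon', with invariant [v] in [ŋomav] and [ŋomavɔ]: an analysis with underlying /v/ and a rule producing [b] in isolation would wrongly predict alternation here too.
The alternation reflects intervocalic spirantization: voiced stops become fricatives between vowels. /b/ is underlying.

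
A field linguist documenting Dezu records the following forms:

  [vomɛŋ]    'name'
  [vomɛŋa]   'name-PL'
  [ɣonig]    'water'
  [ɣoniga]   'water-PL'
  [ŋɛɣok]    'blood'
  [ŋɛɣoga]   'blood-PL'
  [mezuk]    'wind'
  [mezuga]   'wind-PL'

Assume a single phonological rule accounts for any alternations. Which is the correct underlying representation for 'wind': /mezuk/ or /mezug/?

'wind' shows [k] ~ [g] at the end of the stem ([mezuk] vs [mezuga]).
If /g/ were underlying and a rule turned it into [k] in isolation, 'water' would also alternate; but it has [g] in both [ɣonig] and [ɣoniga].
So /k/ is underlying, and a rule of intervocalic voicing — voiceless stops become voiced between vowels — gives [g].

/mezuk/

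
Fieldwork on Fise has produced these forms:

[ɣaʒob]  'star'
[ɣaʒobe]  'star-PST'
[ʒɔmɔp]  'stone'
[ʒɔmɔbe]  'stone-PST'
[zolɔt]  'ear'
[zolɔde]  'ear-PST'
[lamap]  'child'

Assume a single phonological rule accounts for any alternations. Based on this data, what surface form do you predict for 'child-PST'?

[lamabe]

The stem for 'stone' ends in [p] in [ʒɔmɔp] but [b] in [ʒɔmɔbe].
But 'star' keeps [b] in both environments ([ɣaʒob], [ɣaʒobe]), so there is no rule changing /b/ to [p] in isolation.
Therefore /p/ is basic and [b] is derived by intervocalic voicing (voiceless stops become voiced between vowels).
From [lamap] the stem 'child' is /lamap/; between vowels this yields [lamabe].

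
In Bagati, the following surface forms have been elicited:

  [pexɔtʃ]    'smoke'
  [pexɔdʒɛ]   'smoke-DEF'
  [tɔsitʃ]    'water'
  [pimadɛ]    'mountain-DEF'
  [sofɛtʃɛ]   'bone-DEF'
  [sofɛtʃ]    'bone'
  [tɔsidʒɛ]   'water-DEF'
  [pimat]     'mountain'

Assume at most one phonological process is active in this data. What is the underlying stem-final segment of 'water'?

/dʒ/

In [tɔsitʃ] and [tɔsidʒɛ] the final segment of 'water' alternates: [tʃ] ~ [dʒ].
The stem 'bone' ([sofɛtʃ], [sofɛtʃɛ]) shows [tʃ] unchanged in both environments, so [tʃ] cannot be basic with [dʒ] derived before the DEF suffix.
The alternation reflects word-final obstruent devoicing: voiced obstruents become voiceless word-finally. /dʒ/ is underlying.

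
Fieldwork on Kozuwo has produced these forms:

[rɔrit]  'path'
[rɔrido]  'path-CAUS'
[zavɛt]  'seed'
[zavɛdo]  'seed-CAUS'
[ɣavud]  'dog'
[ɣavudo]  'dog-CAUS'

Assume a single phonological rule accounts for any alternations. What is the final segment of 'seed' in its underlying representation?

The root 'seed' surfaces as [zavɛt] and [zavɛdo], with a stem-final [t] ~ [d] alternation.
If /d/ were underlying and a rule turned it into [t] in isolation, 'dog' would also alternate; but it has [d] in both [ɣavud] and [ɣavudo].
The alternation reflects intervocalic voicing: voiceless stops become voiced between vowels. /t/ is underlying.

/t/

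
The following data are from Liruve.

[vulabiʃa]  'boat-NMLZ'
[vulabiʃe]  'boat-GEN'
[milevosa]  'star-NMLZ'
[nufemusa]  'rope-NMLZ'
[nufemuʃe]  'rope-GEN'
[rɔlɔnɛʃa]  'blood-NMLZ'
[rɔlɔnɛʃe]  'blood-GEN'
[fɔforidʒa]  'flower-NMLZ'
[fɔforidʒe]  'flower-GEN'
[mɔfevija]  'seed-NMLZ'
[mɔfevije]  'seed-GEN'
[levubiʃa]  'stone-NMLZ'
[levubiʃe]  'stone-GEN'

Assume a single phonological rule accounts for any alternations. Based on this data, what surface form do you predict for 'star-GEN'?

In [nufemusa] and [nufemuʃe] the final segment of 'rope' alternates: [s] ~ [ʃ].
The stem 'stone' ([levubiʃa], [levubiʃe]) shows [ʃ] unchanged in both environments, so [ʃ] cannot be basic with [s] derived before the NMLZ suffix.
The alternation reflects palatalization before a front vowel: /s/ becomes palato-alveolar [ʃ] before a front vowel. /s/ is underlying.
The one attested form of 'star', [milevosa], shows underlying /milevos/. Applying the same rule before a front vowel gives [milevoʃe].

[milevoʃe]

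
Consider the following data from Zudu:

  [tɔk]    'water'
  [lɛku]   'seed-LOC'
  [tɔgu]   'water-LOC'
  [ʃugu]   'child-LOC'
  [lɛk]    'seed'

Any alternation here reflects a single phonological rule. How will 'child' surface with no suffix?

[ʃuk]

The stem for 'water' ends in [g] in [tɔgu] but [k] in [tɔk].
If /k/ were underlying and a rule turned it into [g] before the LOC suffix, 'seed' would also alternate; but it has [k] in both [lɛku] and [lɛk].
The alternation reflects word-final obstruent devoicing: voiced obstruents become voiceless word-finally. /g/ is underlying.
The one attested form of 'child', [ʃugu], shows underlying /ʃug/. Applying the same rule word-finally gives [ʃuk].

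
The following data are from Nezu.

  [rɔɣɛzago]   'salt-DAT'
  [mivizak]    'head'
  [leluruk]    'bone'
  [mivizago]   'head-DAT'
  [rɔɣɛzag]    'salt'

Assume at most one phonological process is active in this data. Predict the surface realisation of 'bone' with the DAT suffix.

The root 'head' surfaces as [mivizak] and [mivizago], with a stem-final [k] ~ [g] alternation.
Compare 'salt', with invariant [g] in [rɔɣɛzag] and [rɔɣɛzago]: an analysis with underlying /g/ and a rule producing [k] in isolation would wrongly predict alternation here too.
The alternation reflects intervocalic voicing: voiceless stops become voiced between vowels. /k/ is underlying.
The one attested form of 'bone', [leluruk], shows underlying /leluruk/. Applying the same rule between vowels gives [lelurugo].

[lelurugo]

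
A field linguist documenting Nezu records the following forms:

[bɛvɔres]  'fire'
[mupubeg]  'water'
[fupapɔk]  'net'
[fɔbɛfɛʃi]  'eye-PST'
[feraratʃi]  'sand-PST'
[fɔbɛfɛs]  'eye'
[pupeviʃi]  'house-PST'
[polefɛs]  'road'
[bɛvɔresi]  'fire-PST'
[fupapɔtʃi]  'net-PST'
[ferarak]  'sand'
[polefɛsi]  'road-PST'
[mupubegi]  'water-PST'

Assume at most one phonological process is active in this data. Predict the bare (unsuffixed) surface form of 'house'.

[pupevis]

'eye' shows [s] ~ [ʃ] at the end of the stem ([fɔbɛfɛs] vs [fɔbɛfɛʃi]).
Compare 'road', with invariant [s] in [polefɛs] and [polefɛsi]: an analysis with underlying /s/ and a rule producing [ʃ] before the PST suffix would wrongly predict alternation here too.
Therefore /ʃ/ is basic and [s] is derived by depalatalization (palato-alveolar /tʃ/ and /ʃ/ become [k] and [s] when no front vowel follows).
From [pupeviʃi] the stem 'house' is /pupeviʃ/; when no front vowel follows this yields [pupevis].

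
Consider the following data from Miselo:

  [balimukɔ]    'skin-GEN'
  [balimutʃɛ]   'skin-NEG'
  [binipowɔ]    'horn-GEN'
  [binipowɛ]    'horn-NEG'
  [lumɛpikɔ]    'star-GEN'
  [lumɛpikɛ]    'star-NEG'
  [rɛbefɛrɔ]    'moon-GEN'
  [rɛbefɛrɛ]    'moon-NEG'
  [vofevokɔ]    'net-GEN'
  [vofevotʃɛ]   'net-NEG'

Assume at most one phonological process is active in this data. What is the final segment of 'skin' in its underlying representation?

/tʃ/

The root 'skin' surfaces as [balimukɔ] and [balimutʃɛ], with a stem-final [k] ~ [tʃ] alternation.
But 'star' keeps [k] in both environments ([lumɛpikɔ], [lumɛpikɛ]), so there is no rule changing /k/ to [tʃ] before the NEG suffix.
The underlying segment must be /tʃ/; palato-alveolar /tʃ/ becomes [k] when no front vowel follows, yielding [k] there.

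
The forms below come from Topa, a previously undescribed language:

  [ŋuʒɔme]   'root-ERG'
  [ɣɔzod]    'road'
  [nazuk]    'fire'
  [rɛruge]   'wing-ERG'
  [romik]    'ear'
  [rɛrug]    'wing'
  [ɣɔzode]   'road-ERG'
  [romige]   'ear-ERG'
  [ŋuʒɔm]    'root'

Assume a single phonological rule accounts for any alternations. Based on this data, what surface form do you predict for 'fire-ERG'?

'ear' shows [k] ~ [g] at the end of the stem ([romik] vs [romige]).
The stem 'wing' ([rɛrug], [rɛruge]) shows [g] unchanged in both environments, so [g] cannot be basic with [k] derived in isolation.
The alternation reflects intervocalic voicing: voiceless stops become voiced between vowels. /k/ is underlying.
From [nazuk] the stem 'fire' is /nazuk/; between vowels this yields [nazuge].

[nazuge]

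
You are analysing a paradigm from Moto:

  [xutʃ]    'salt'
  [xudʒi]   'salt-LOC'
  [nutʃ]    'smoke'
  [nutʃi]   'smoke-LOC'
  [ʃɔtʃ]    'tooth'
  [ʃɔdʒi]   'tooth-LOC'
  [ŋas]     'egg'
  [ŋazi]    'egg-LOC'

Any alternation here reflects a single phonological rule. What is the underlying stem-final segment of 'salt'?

The stem for 'salt' ends in [tʃ] in [xutʃ] but [dʒ] in [xudʒi].
But 'smoke' keeps [tʃ] in both environments ([nutʃ], [nutʃi]), so there is no rule changing /tʃ/ to [dʒ] before the LOC suffix.
Therefore /dʒ/ is basic and [tʃ] is derived by word-final obstruent devoicing (voiced obstruents become voiceless word-finally).

/dʒ/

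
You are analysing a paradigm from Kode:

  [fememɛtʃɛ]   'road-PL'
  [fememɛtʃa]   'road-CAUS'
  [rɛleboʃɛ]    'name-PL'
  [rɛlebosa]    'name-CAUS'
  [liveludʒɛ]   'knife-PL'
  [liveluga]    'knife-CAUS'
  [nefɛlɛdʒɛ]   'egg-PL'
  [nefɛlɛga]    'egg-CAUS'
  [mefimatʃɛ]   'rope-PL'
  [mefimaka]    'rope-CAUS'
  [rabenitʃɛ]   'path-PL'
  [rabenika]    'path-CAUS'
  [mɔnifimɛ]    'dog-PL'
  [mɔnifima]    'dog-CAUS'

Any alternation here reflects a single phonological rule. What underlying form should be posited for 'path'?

/rabenik/

In [rabenitʃɛ] and [rabenika] the final segment of 'path' alternates: [tʃ] ~ [k].
The stem 'road' ([fememɛtʃɛ], [fememɛtʃa]) shows [tʃ] unchanged in both environments, so [tʃ] cannot be basic with [k] derived before the CAUS suffix.
The underlying segment must be /k/; /k/, /g/ and /s/ become palato-alveolar [tʃ], [dʒ] and [ʃ] before a front vowel, yielding [tʃ] there.
The underlying form of 'path' is therefore /rabenik/.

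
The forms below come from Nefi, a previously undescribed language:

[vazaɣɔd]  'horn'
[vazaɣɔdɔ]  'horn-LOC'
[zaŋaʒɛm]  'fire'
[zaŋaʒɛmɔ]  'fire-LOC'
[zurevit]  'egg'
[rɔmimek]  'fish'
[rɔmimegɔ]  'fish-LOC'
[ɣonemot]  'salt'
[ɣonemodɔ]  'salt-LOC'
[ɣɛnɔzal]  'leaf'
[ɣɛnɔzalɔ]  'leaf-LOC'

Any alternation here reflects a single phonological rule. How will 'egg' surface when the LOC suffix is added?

[zurevidɔ]

The root 'salt' surfaces as [ɣonemot] and [ɣonemodɔ], with a stem-final [t] ~ [d] alternation.
If /d/ were underlying and a rule turned it into [t] in isolation, 'horn' would also alternate; but it has [d] in both [vazaɣɔd] and [vazaɣɔdɔ].
The underlying segment must be /t/; voiceless stops become voiced between vowels, yielding [d] there.
From [zurevit] the stem 'egg' is /zurevit/; between vowels this yields [zurevidɔ].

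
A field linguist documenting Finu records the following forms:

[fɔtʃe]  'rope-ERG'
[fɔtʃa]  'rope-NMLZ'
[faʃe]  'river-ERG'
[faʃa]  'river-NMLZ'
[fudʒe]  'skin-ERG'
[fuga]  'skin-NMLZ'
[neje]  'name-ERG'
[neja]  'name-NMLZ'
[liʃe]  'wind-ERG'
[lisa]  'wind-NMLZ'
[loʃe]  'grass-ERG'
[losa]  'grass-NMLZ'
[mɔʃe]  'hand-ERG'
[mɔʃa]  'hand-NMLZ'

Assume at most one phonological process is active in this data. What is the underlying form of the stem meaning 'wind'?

/lis/

The root 'wind' surfaces as [liʃe] and [lisa], with a stem-final [ʃ] ~ [s] alternation.
But 'hand' keeps [ʃ] in both environments ([mɔʃe], [mɔʃa]), so there is no rule changing /ʃ/ to [s] before the NMLZ suffix.
Therefore /s/ is basic and [ʃ] is derived by palatalization before a front vowel (/g/ and /s/ become palato-alveolar [dʒ] and [ʃ] before a front vowel).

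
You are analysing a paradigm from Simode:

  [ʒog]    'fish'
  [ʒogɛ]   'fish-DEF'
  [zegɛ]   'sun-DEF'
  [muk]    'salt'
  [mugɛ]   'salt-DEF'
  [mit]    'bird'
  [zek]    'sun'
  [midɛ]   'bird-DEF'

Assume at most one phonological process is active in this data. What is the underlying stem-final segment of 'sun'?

/k/

The stem for 'sun' ends in [k] in [zek] but [g] in [zegɛ].
If /g/ were underlying and a rule turned it into [k] in isolation, 'fish' would also alternate; but it has [g] in both [ʒog] and [ʒogɛ].
Therefore /k/ is basic and [g] is derived by intervocalic voicing (voiceless stops become voiced between vowels).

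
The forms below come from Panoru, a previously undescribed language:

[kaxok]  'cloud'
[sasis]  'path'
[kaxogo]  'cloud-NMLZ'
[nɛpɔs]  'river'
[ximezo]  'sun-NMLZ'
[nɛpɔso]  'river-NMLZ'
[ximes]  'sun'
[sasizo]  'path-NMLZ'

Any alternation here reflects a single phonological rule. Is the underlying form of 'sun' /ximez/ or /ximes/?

'sun' shows [s] ~ [z] at the end of the stem ([ximes] vs [ximezo]).
If /s/ were underlying and a rule turned it into [z] before the NMLZ suffix, 'river' would also alternate; but it has [s] in both [nɛpɔs] and [nɛpɔso].
The alternation reflects word-final obstruent devoicing: voiced obstruents become voiceless word-finally. /z/ is underlying.

/ximez/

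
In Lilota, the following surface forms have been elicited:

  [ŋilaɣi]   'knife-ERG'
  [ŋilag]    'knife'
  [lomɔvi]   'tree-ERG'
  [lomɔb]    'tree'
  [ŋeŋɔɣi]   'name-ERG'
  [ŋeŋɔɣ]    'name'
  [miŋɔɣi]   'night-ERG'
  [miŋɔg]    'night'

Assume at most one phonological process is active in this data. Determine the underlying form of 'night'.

/miŋɔg/

In [miŋɔɣi] and [miŋɔg] the final segment of 'night' alternates: [ɣ] ~ [g].
But 'name' keeps [ɣ] in both environments ([ŋeŋɔɣi], [ŋeŋɔɣ]), so there is no rule changing /ɣ/ to [g] in isolation.
Therefore /g/ is basic and [ɣ] is derived by intervocalic spirantization (voiced stops become fricatives between vowels).
Hence 'night' is /miŋɔg/ underlyingly.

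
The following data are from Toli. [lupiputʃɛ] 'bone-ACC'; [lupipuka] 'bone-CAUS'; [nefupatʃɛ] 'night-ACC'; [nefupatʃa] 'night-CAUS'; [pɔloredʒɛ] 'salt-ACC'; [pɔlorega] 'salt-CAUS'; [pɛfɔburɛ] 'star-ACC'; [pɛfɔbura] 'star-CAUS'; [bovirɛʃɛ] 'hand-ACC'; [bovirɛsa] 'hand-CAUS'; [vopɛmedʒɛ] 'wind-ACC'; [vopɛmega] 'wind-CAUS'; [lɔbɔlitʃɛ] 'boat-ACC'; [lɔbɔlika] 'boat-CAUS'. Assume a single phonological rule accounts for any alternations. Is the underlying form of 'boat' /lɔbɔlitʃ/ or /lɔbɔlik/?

The root 'boat' surfaces as [lɔbɔlitʃɛ] and [lɔbɔlika], with a stem-final [tʃ] ~ [k] alternation.
But 'night' keeps [tʃ] in both environments ([nefupatʃɛ], [nefupatʃa]), so there is no rule changing /tʃ/ to [k] before the CAUS suffix.
Therefore /k/ is basic and [tʃ] is derived by palatalization before a front vowel (/k/, /g/ and /s/ become palato-alveolar [tʃ], [dʒ] and [ʃ] before a front vowel).

/lɔbɔlik/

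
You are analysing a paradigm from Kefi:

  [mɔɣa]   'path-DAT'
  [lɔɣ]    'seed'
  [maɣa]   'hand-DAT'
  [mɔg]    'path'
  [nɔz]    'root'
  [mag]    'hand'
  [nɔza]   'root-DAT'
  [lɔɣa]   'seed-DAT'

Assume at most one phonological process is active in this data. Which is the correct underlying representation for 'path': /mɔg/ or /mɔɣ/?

/mɔg/

The root 'path' surfaces as [mɔg] and [mɔɣa], with a stem-final [g] ~ [ɣ] alternation.
The stem 'seed' ([lɔɣ], [lɔɣa]) shows [ɣ] unchanged in both environments, so [ɣ] cannot be basic with [g] derived in isolation.
The underlying segment must be /g/; voiced stops become fricatives between vowels, yielding [ɣ] there.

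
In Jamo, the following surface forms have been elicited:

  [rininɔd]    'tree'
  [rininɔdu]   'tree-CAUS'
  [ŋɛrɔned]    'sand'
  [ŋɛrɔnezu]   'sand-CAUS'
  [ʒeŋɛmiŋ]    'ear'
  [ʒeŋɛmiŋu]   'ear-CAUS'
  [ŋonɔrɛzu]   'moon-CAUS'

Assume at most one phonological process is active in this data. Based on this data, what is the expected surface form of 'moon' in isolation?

The stem for 'sand' ends in [d] in [ŋɛrɔned] but [z] in [ŋɛrɔnezu].
If /d/ were underlying and a rule turned it into [z] before the CAUS suffix, 'tree' would also alternate; but it has [d] in both [rininɔd] and [rininɔdu].
The underlying segment must be /z/; voiced fricatives become stops word-finally, yielding [d] there.
The one attested form of 'moon', [ŋonɔrɛzu], shows underlying /ŋonɔrɛz/. Applying the same rule word-finally gives [ŋonɔrɛd].

[ŋonɔrɛd]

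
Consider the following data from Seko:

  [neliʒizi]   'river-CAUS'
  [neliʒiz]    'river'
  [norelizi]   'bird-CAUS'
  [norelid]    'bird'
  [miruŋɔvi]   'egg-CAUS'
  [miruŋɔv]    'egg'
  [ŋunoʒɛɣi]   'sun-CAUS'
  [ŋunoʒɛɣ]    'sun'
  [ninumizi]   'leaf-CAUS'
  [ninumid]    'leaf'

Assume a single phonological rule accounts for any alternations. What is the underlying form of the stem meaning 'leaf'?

/ninumid/

'leaf' shows [z] ~ [d] at the end of the stem ([ninumizi] vs [ninumid]).
If /z/ were underlying and a rule turned it into [d] in isolation, 'river' would also alternate; but it has [z] in both [neliʒizi] and [neliʒiz].
So /d/ is underlying, and a rule of intervocalic spirantization — voiced stops become fricatives between vowels — gives [z].
The underlying form of 'leaf' is therefore /ninumid/.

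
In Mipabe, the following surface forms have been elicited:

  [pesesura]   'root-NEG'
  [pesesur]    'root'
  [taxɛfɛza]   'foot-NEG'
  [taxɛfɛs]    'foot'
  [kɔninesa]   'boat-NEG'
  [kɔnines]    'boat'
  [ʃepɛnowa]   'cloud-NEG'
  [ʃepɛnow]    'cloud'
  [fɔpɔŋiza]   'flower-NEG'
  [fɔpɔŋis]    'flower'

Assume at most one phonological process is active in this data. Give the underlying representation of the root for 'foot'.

/taxɛfɛz/

'foot' shows [z] ~ [s] at the end of the stem ([taxɛfɛza] vs [taxɛfɛs]).
Compare 'boat', with invariant [s] in [kɔninesa] and [kɔnines]: an analysis with underlying /s/ and a rule producing [z] before the NEG suffix would wrongly predict alternation here too.
Therefore /z/ is basic and [s] is derived by word-final obstruent devoicing (voiced obstruents become voiceless word-finally).
The underlying form of 'foot' is therefore /taxɛfɛz/.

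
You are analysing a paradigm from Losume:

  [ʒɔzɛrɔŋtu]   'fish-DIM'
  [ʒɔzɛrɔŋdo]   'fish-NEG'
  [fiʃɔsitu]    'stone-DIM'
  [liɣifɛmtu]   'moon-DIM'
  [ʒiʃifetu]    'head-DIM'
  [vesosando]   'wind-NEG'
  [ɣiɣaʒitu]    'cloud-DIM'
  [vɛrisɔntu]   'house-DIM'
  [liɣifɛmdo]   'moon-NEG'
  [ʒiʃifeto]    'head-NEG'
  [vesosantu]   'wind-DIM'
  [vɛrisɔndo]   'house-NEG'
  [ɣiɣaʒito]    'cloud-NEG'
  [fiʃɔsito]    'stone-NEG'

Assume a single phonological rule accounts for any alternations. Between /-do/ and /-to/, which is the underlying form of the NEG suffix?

The NEG morpheme has two allomorphs, [-do] and [-to].
By contrast the DIM suffix keeps its initial [t] throughout — that segment must be underlying.
The NEG suffix is therefore /-do/ underlyingly, with post-vocalic devoicing: voiced stops become voiceless after a vowel.

/-do/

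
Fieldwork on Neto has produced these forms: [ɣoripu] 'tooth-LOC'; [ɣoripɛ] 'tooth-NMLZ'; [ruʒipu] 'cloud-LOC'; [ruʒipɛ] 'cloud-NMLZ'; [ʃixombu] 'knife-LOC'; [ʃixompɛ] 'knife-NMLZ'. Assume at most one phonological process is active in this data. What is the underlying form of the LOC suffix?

The LOC suffix surfaces as [-bu] and [-pu], depending on the final segment of the stem.
By contrast the NMLZ suffix keeps its initial [p] throughout — that segment must be underlying.
So the underlying form is /-bu/, and voiced stops become voiceless after a vowel.

/-bu/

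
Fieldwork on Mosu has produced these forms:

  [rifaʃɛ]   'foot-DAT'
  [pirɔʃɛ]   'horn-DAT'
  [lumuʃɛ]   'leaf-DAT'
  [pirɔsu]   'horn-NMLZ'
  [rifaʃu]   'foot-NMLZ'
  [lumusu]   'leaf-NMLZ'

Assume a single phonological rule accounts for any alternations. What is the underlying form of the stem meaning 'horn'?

/pirɔs/

The stem for 'horn' ends in [s] in [pirɔsu] but [ʃ] in [pirɔʃɛ].
Compare 'foot', with invariant [ʃ] in [rifaʃu] and [rifaʃɛ]: an analysis with underlying /ʃ/ and a rule producing [s] before the NMLZ suffix would wrongly predict alternation here too.
The alternation reflects palatalization before a front vowel: /s/ becomes palato-alveolar [ʃ] before a front vowel. /s/ is underlying.
So 'horn' = /pirɔs/.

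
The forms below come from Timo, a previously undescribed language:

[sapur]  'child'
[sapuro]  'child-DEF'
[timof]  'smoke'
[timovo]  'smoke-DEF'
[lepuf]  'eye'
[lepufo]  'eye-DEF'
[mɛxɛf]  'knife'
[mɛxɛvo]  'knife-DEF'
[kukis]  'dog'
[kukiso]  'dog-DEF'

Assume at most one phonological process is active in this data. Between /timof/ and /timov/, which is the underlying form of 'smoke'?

/timov/

The root 'smoke' surfaces as [timof] and [timovo], with a stem-final [f] ~ [v] alternation.
Compare 'eye', with invariant [f] in [lepuf] and [lepufo]: an analysis with underlying /f/ and a rule producing [v] before the DEF suffix would wrongly predict alternation here too.
Therefore /v/ is basic and [f] is derived by word-final obstruent devoicing (voiced obstruents become voiceless word-finally).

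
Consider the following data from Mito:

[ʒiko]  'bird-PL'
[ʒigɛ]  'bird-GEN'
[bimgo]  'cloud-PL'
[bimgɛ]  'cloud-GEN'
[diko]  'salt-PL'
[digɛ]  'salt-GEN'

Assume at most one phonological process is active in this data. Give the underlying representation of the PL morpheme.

/-ko/

The PL morpheme has two allomorphs, [-go] and [-ko].
The GEN suffix, which begins with [g], is invariant after every stem; so [g] is not altered by any rule here.
So the underlying form is /-ko/, and voiceless stops become voiced after a nasal.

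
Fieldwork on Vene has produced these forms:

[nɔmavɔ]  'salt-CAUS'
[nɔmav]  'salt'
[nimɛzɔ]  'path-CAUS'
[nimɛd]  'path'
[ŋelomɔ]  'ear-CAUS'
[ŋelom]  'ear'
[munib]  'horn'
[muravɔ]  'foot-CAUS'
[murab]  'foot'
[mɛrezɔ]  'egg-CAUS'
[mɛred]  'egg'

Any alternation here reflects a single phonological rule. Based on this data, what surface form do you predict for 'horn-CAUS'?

'foot' shows [v] ~ [b] at the end of the stem ([muravɔ] vs [murab]).
The stem 'salt' ([nɔmavɔ], [nɔmav]) shows [v] unchanged in both environments, so [v] cannot be basic with [b] derived in isolation.
So /b/ is underlying, and a rule of intervocalic spirantization — voiced stops become fricatives between vowels — gives [v].
The one attested form of 'horn', [munib], shows underlying /munib/. Applying the same rule between vowels gives [munivɔ].

[munivɔ]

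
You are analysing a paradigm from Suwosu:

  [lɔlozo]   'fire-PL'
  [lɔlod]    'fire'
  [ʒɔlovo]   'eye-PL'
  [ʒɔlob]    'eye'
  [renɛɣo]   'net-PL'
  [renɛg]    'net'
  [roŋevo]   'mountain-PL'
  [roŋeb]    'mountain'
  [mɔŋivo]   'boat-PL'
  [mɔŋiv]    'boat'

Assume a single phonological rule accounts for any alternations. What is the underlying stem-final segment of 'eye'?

/b/

In [ʒɔlovo] and [ʒɔlob] the final segment of 'eye' alternates: [v] ~ [b].
If /v/ were underlying and a rule turned it into [b] in isolation, 'boat' would also alternate; but it has [v] in both [mɔŋivo] and [mɔŋiv].
The alternation reflects intervocalic spirantization: voiced stops become fricatives between vowels. /b/ is underlying.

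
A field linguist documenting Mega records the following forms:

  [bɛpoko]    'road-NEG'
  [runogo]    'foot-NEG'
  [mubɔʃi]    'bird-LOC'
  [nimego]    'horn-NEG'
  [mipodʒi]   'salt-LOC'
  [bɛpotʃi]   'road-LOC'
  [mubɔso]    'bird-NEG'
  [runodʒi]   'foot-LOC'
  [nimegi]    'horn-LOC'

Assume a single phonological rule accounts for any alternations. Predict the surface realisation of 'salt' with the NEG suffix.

[mipogo]

In [runogo] and [runodʒi] the final segment of 'foot' alternates: [g] ~ [dʒ].
If /g/ were underlying and a rule turned it into [dʒ] before the LOC suffix, 'horn' would also alternate; but it has [g] in both [nimego] and [nimegi].
So /dʒ/ is underlying, and a rule of depalatalization — palato-alveolar /tʃ/, /dʒ/ and /ʃ/ become [k], [g] and [s] when no front vowel follows — gives [g].
The one attested form of 'salt', [mipodʒi], shows underlying /mipodʒ/. Applying the same rule when no front vowel follows gives [mipogo].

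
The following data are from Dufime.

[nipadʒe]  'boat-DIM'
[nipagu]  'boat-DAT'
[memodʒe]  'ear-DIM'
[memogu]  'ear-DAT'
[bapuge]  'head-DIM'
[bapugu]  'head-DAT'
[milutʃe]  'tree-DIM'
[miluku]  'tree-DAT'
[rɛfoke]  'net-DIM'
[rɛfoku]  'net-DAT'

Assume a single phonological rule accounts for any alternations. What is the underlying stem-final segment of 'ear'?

The root 'ear' surfaces as [memodʒe] and [memogu], with a stem-final [dʒ] ~ [g] alternation.
If /g/ were underlying and a rule turned it into [dʒ] before the DIM suffix, 'head' would also alternate; but it has [g] in both [bapuge] and [bapugu].
The underlying segment must be /dʒ/; palato-alveolar /tʃ/ and /dʒ/ become [k] and [g] when no front vowel follows, yielding [g] there.

/dʒ/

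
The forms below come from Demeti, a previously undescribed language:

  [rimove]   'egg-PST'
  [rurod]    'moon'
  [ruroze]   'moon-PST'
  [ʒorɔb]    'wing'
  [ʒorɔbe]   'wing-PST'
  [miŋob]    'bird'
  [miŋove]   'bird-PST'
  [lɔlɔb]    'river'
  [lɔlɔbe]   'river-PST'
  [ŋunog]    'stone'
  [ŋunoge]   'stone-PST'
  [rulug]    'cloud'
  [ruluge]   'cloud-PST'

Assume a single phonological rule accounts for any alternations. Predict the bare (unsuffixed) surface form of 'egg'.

The root 'bird' surfaces as [miŋob] and [miŋove], with a stem-final [b] ~ [v] alternation.
But 'wing' keeps [b] in both environments ([ʒorɔb], [ʒorɔbe]), so there is no rule changing /b/ to [v] before the PST suffix.
The alternation reflects word-final hardening: voiced fricatives become stops word-finally. /v/ is underlying.
The one attested form of 'egg', [rimove], shows underlying /rimov/. Applying the same rule word-finally gives [rimob].

[rimob]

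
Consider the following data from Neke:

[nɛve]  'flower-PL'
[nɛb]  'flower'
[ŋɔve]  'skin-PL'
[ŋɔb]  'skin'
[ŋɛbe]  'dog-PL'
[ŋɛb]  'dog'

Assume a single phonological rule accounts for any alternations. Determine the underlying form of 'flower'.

The stem for 'flower' ends in [v] in [nɛve] but [b] in [nɛb].
If /b/ were underlying and a rule turned it into [v] before the PL suffix, 'dog' would also alternate; but it has [b] in both [ŋɛbe] and [ŋɛb].
So /v/ is underlying, and a rule of word-final hardening — voiced fricatives become stops word-finally — gives [b].
Hence 'flower' is /nɛv/ underlyingly.

/nɛv/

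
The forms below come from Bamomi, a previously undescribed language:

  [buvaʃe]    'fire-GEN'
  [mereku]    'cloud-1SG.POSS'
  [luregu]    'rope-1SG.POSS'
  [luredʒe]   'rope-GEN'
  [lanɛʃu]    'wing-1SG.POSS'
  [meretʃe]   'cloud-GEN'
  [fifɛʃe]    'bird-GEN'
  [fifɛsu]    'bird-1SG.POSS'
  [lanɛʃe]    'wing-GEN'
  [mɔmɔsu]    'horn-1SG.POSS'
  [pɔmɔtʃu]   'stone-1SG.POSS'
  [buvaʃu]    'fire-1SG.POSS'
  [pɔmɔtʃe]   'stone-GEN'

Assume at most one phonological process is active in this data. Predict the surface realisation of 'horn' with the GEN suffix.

'bird' shows [ʃ] ~ [s] at the end of the stem ([fifɛʃe] vs [fifɛsu]).
If /ʃ/ were underlying and a rule turned it into [s] before the 1SG.POSS suffix, 'fire' would also alternate; but it has [ʃ] in both [buvaʃe] and [buvaʃu].
The alternation reflects palatalization before a front vowel: /k/, /g/ and /s/ become palato-alveolar [tʃ], [dʒ] and [ʃ] before a front vowel. /s/ is underlying.
The one attested form of 'horn', [mɔmɔsu], shows underlying /mɔmɔs/. Applying the same rule before a front vowel gives [mɔmɔʃe].

[mɔmɔʃe]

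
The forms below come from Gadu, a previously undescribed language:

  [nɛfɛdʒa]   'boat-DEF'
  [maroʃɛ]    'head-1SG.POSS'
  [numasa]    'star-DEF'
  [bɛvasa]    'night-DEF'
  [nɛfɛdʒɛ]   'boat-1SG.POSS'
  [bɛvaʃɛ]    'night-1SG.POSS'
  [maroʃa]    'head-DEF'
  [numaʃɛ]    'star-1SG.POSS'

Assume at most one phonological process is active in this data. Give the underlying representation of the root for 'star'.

/numas/

The root 'star' surfaces as [numaʃɛ] and [numasa], with a stem-final [ʃ] ~ [s] alternation.
But 'head' keeps [ʃ] in both environments ([maroʃɛ], [maroʃa]), so there is no rule changing /ʃ/ to [s] before the DEF suffix.
The underlying segment must be /s/; /s/ becomes palato-alveolar [ʃ] before a front vowel, yielding [ʃ] there.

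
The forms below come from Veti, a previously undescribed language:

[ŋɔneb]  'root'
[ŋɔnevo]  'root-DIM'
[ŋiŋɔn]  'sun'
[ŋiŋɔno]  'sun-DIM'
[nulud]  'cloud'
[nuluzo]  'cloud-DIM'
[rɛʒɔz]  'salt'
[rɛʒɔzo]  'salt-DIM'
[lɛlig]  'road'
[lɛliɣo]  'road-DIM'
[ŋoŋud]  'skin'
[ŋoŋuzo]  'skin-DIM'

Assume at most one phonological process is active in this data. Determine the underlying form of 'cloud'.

The stem for 'cloud' ends in [d] in [nulud] but [z] in [nuluzo].
Compare 'salt', with invariant [z] in [rɛʒɔz] and [rɛʒɔzo]: an analysis with underlying /z/ and a rule producing [d] in isolation would wrongly predict alternation here too.
The underlying segment must be /d/; voiced stops become fricatives between vowels, yielding [z] there.
The underlying form of 'cloud' is therefore /nulud/.

/nulud/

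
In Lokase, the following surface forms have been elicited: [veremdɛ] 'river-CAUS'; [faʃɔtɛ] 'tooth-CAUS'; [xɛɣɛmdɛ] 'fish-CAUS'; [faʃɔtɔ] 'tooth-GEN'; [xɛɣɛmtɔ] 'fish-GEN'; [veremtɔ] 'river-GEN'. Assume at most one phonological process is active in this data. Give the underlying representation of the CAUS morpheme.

/-dɛ/

The CAUS morpheme has two allomorphs, [-dɛ] and [-tɛ].
By contrast the GEN suffix keeps its initial [t] throughout — that segment must be underlying.
So the underlying form is /-dɛ/, and voiced stops become voiceless after a vowel.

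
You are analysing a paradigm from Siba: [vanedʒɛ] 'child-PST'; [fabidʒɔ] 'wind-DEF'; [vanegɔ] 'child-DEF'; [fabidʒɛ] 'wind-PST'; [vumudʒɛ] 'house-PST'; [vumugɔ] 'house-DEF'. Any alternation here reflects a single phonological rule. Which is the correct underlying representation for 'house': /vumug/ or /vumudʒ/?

'house' shows [g] ~ [dʒ] at the end of the stem ([vumugɔ] vs [vumudʒɛ]).
If /dʒ/ were underlying and a rule turned it into [g] before the DEF suffix, 'wind' would also alternate; but it has [dʒ] in both [fabidʒɔ] and [fabidʒɛ].
So /g/ is underlying, and a rule of palatalization before a front vowel — /g/ becomes palato-alveolar [dʒ] before a front vowel — gives [dʒ].

/vumug/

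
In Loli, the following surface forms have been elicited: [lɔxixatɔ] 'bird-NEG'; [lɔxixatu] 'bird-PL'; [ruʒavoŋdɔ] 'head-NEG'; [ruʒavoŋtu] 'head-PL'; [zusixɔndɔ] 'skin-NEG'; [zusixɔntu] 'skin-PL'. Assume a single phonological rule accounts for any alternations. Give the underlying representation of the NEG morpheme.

The NEG morpheme has two allomorphs, [-dɔ] and [-tɔ].
By contrast the PL suffix keeps its initial [t] throughout — that segment must be underlying.
The NEG suffix is therefore /-dɔ/ underlyingly, with post-vocalic devoicing: voiced stops become voiceless after a vowel.

/-dɔ/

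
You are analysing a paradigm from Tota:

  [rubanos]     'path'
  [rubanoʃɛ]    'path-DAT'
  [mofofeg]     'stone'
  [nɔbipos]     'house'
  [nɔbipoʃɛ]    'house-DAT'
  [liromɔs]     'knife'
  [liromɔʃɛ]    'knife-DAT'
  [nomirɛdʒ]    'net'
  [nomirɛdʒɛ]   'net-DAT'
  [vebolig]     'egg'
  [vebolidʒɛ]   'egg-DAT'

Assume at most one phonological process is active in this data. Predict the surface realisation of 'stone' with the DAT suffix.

[mofofedʒɛ]

In [vebolig] and [vebolidʒɛ] the final segment of 'egg' alternates: [g] ~ [dʒ].
Compare 'net', with invariant [dʒ] in [nomirɛdʒ] and [nomirɛdʒɛ]: an analysis with underlying /dʒ/ and a rule producing [g] in isolation would wrongly predict alternation here too.
Therefore /g/ is basic and [dʒ] is derived by palatalization before a front vowel (/g/ and /s/ become palato-alveolar [dʒ] and [ʃ] before a front vowel).
From [mofofeg] the stem 'stone' is /mofofeg/; before a front vowel this yields [mofofedʒɛ].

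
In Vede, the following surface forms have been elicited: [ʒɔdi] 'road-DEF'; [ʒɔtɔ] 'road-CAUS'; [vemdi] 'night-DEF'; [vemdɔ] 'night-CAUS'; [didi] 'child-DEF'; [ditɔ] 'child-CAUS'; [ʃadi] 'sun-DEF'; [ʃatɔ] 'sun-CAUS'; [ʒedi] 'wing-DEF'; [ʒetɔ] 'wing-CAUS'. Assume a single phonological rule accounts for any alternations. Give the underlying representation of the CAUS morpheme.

The CAUS morpheme has two allomorphs, [-dɔ] and [-tɔ].
The DEF suffix, which begins with [d], is invariant after every stem; so [d] is not altered by any rule here.
So the underlying form is /-tɔ/, and voiceless stops become voiced after a nasal.

/-tɔ/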